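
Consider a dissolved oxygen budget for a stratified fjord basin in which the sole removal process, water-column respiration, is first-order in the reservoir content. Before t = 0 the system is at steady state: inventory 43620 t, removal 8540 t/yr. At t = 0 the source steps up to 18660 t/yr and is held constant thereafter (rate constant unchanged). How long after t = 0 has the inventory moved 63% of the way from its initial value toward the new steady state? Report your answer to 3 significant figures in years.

τ = M₀/F₀ = 43620/8540 = 5.108 yr.
The remaining gap fraction is e^(−t/τ); 63% covered ⇒ e^(−t/τ) = 0.370.
t = −τ ln(0.370) = 5.108 × 0.9943 = 5.078 yr.

5.08 yr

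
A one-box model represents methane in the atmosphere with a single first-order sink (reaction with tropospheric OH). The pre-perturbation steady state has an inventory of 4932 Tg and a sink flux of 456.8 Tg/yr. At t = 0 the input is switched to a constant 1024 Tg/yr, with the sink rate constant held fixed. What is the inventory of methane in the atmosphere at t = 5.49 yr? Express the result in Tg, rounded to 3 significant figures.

7370 Tg

Residence time τ = M₀/F₀ = 10.80 yr. The eventual steady state is M_∞ = M₀·(F₁/F₀) = 4932 × 1024/456.8 = 11056 Tg.
The anomaly ΔM(t) = M(t) − M_∞ decays as ΔM₀·e^(−t/τ) with ΔM₀ = 4932 − 11056 = −6124 Tg.
At t = 5.49 yr, e^(−t/τ) = e^(−0.5085) = 0.6014, so ΔM = −3683 Tg and M = 11056 − 3683 = 7373.0 Tg.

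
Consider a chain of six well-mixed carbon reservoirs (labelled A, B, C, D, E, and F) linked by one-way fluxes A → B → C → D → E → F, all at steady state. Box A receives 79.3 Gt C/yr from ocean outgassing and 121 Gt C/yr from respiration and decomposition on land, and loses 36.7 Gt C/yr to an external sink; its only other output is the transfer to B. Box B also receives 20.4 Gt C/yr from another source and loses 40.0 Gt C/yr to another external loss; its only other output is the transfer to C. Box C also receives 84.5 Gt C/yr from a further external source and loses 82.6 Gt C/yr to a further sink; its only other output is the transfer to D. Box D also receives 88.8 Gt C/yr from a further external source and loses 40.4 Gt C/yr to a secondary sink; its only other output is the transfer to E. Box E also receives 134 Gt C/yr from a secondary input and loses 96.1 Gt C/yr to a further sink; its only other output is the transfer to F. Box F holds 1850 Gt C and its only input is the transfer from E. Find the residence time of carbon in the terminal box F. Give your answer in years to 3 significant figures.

7.97 yr

Box A: F(A→B) = (79.3 + 121) − 36.7 = 163.60 Gt C/yr.
Box B: F(B→C) = (163.60 + 20.4) − 40.0 = 144.00 Gt C/yr.
Box C: F(C→D) = (144.00 + 84.5) − 82.6 = 145.90 Gt C/yr.
Box D: F(D→E) = (145.90 + 88.8) − 40.4 = 194.30 Gt C/yr.
Box E: F(E→F) = (194.30 + 134) − 96.1 = 232.20 Gt C/yr.
Box F throughput = its input = 232.20 Gt C/yr; τ = 1850 / 232.20 = 7.967 yr.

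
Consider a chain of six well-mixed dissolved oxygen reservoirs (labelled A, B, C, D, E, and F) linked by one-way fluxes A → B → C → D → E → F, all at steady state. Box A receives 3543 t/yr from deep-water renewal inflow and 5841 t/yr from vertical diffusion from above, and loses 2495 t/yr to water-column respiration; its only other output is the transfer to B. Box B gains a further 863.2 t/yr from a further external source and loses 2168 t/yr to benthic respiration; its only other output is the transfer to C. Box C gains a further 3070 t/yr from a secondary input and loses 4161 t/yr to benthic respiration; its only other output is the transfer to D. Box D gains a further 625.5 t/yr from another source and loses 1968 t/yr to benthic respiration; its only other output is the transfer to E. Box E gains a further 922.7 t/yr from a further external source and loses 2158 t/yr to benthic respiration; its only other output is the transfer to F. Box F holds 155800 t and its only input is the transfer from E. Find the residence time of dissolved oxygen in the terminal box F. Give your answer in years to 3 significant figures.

81.3 yr

Box A: F(A→B) = (3543 + 5841) − 2495 = 6889.0 t/yr.
Box B: F(B→C) = (6889.0 + 863.2) − 2168 = 5584.2 t/yr.
Box C: F(C→D) = (5584.2 + 3070) − 4161 = 4493.2 t/yr.
Box D: F(D→E) = (4493.2 + 625.5) − 1968 = 3150.7 t/yr.
Box E: F(E→F) = (3150.7 + 922.7) − 2158 = 1915.4 t/yr.
Box F throughput = its input = 1915.4 t/yr; τ = 155800 / 1915.4 = 81.34 yr.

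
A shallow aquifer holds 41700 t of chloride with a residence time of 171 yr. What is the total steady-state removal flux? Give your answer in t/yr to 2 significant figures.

F = M / τ = 41700 / 171 = 243.9 t/yr.

240 t/yr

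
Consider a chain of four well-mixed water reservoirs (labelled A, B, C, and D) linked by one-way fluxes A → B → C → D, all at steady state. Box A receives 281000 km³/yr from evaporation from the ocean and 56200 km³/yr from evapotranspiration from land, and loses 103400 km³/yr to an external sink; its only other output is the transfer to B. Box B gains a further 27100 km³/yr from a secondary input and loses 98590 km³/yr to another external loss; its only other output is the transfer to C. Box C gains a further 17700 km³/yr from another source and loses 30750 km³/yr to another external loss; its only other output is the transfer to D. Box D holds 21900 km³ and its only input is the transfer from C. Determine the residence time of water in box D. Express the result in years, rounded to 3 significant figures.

0.147 yr

Box A: F(A→B) = (281000 + 56200) − 103400 = 233800 km³/yr.
Box B: F(B→C) = (233800 + 27100) − 98590 = 162310 km³/yr.
Box C: F(C→D) = (162310 + 17700) − 30750 = 149260 km³/yr.
Box D throughput = its input = 149260 km³/yr; τ = 21900 / 149260 = 0.1467 yr.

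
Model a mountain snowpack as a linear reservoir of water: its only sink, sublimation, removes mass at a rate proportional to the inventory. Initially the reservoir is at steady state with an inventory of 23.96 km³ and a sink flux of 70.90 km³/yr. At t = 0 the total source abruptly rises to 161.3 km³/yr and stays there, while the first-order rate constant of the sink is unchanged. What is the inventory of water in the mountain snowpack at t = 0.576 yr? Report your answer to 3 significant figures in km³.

The sink rate constant is k = F₀/M₀ = 70.90/23.96 = 2.959 yr⁻¹.
Solving dM/dt = F₁ − kM with M(0) = M₀ gives M(t) = F₁/k + (M₀ − F₁/k)·e^(−kt).
F₁/k = 161.3/2.959 = 54.510 km³; kt = 2.959 × 0.576 = 1.704, e^(−kt) = 0.1819.
M(0.576) = 54.510 + (23.96 − 54.510) × 0.1819 = 54.510 − 5.556 = 48.954 km³.

49.0 km³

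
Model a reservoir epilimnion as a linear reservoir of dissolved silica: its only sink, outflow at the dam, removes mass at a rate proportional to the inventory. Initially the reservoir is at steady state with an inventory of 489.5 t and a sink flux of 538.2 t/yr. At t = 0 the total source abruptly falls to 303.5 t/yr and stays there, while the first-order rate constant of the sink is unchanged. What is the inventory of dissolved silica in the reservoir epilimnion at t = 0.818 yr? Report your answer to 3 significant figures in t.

The sink rate constant is k = F₀/M₀ = 538.2/489.5 = 1.099 yr⁻¹.
Solving dM/dt = F₁ − kM with M(0) = M₀ gives M(t) = F₁/k + (M₀ − F₁/k)·e^(−kt).
F₁/k = 303.5/1.099 = 276.04 t; kt = 1.099 × 0.818 = 0.8994, e^(−kt) = 0.4068.
M(0.818) = 276.04 + (489.5 − 276.04) × 0.4068 = 276.04 + 86.84 = 362.88 t.

363 t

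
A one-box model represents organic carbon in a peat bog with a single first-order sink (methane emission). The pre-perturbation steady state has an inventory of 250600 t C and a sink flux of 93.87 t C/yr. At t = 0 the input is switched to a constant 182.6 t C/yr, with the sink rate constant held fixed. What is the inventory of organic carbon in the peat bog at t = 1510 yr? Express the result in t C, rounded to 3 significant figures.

353000 t C

τ = M₀/F₀ = 250600/93.87 = 2670 yr; rate constant k = 1/τ.
New steady state M_∞ = F₁/k = F₁·τ = 182.6 × 2670 = 487480 t C.
M(t) = M_∞ + (M₀ − M_∞)·e^(−t/τ); t/τ = 1510/2670 = 0.5656, so e^(−t/τ) = 0.5680.
M(t) = 487480 − 236900 × 0.5680 = 352930 t C.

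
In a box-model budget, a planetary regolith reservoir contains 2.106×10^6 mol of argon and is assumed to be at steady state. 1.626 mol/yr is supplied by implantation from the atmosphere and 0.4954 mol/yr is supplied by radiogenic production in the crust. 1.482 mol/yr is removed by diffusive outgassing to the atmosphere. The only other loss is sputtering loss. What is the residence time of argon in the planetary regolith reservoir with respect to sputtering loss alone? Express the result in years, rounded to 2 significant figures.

3.3×10^6 yr

At steady state ΣF_in = ΣF_out.
ΣF_in = 1.626 + 0.4954 = 2.1214 mol/yr.
Sputtering loss flux = ΣF_in − (1.482) = 2.1214 − 1.482 = 0.6394 mol/yr.
τ = M / F = 2.106×10^6 / 0.6394 = 3.294×10^6 yr.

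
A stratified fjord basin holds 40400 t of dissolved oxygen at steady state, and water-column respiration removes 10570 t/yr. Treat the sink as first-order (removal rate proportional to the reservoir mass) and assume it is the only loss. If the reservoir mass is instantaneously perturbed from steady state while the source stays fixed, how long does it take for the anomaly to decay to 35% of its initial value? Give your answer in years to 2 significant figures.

For a linear reservoir the anomaly decays as exp(−t/τ) with τ = M/F = 40400/10570 = 3.822 yr.
exp(−t/τ) = 0.35 ⇒ t = −τ ln(0.35) = 3.822 × 1.050 = 4.013 yr.

4.0 yr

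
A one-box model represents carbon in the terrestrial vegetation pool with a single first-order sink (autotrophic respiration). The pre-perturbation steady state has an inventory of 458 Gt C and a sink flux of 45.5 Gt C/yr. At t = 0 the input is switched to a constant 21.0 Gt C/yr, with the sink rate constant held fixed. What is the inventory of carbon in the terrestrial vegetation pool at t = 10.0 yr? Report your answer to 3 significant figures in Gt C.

303 Gt C

The sink rate constant is k = F₀/M₀ = 45.5/458 = 0.09934 yr⁻¹.
Solving dM/dt = F₁ − kM with M(0) = M₀ gives M(t) = F₁/k + (M₀ − F₁/k)·e^(−kt).
F₁/k = 21.0/0.09934 = 211.38 Gt C; kt = 0.09934 × 10.0 = 0.9934, e^(−kt) = 0.3703.
M(10.0) = 211.38 + (458 − 211.38) × 0.3703 = 211.38 + 91.32 = 302.71 Gt C.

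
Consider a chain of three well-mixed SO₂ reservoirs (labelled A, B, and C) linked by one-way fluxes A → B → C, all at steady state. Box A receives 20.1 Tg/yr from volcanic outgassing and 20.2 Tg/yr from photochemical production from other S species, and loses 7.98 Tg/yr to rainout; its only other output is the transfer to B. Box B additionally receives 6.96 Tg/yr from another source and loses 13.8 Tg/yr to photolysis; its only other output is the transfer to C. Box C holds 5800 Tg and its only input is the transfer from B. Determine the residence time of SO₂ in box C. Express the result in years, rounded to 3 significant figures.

228 yr

Box A: F(A→B) = (20.1 + 20.2) − 7.98 = 32.320 Tg/yr.
Box B: F(B→C) = (32.320 + 6.96) − 13.8 = 25.480 Tg/yr.
Box C throughput = its input = 25.480 Tg/yr; τ = 5800 / 25.480 = 227.6 yr.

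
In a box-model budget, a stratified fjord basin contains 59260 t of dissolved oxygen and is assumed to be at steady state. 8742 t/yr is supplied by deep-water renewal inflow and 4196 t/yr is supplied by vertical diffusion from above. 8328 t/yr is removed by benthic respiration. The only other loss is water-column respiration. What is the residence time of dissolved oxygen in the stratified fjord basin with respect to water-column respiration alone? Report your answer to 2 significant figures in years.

13 yr

At steady state ΣF_in = ΣF_out.
ΣF_in = 8742 + 4196 = 12938 t/yr.
Water-column respiration flux = ΣF_in − (8328) = 12938 − 8328 = 4610 t/yr.
τ = M / F = 59260 / 4610 = 12.85 yr.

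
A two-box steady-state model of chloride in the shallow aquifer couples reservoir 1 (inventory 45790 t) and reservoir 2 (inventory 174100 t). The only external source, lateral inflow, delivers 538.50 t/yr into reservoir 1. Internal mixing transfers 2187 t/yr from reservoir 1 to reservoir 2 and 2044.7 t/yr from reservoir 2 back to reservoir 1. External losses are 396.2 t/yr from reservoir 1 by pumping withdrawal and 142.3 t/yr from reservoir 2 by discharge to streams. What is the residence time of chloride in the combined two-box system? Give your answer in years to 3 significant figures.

408 yr

Residence time in the combined system uses the total inventory and the total *external* removal — internal exchanges between the two boxes cancel.
M_total = 45790 + 174100 = 219890 t.
ΣF_external_out = 396.2 + 142.3 = 538.50 t/yr.
τ = M_total / ΣF_ext = 219890 / 538.50 = 408.3 yr.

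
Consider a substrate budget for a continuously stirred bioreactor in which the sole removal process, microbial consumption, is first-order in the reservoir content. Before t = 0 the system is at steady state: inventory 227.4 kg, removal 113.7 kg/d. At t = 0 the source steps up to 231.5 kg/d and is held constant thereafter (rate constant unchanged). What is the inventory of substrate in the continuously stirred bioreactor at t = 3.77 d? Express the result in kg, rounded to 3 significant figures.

Residence time τ = M₀/F₀ = 2.000 d. The eventual steady state is M_∞ = M₀·(F₁/F₀) = 227.4 × 231.5/113.7 = 463.00 kg.
The anomaly ΔM(t) = M(t) − M_∞ decays as ΔM₀·e^(−t/τ) with ΔM₀ = 227.4 − 463.00 = −235.6 kg.
At t = 3.77 d, e^(−t/τ) = e^(−1.885) = 0.1518, so ΔM = −35.77 kg and M = 463.00 − 35.77 = 427.23 kg.

427 kg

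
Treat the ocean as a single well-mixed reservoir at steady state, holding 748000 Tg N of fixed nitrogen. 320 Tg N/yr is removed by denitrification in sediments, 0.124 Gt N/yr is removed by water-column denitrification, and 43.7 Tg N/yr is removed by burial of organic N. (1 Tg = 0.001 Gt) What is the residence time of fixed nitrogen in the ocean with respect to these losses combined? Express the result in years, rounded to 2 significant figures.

1500 yr

Convert the water-column denitrification flux: 0.124 Gt N/yr = 124.0 Tg N/yr.
Total removal = 320.0 + 124.0 + 43.70 = 487.70 Tg N/yr.
τ = M / ΣF_out = 748000 / 487.70 = 1534 yr.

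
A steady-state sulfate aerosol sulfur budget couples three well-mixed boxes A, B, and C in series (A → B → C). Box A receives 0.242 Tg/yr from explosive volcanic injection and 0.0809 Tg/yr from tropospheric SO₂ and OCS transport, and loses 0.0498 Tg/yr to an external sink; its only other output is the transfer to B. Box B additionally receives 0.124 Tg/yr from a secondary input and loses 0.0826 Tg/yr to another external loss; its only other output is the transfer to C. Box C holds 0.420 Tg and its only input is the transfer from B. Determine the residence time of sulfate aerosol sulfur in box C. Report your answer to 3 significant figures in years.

Box A: F(A→B) = (0.242 + 0.0809) − 0.0498 = 0.27310 Tg/yr.
Box B: F(B→C) = (0.27310 + 0.124) − 0.0826 = 0.31450 Tg/yr.
Box C throughput = its input = 0.31450 Tg/yr; τ = 0.420 / 0.31450 = 1.335 yr.

1.34 yr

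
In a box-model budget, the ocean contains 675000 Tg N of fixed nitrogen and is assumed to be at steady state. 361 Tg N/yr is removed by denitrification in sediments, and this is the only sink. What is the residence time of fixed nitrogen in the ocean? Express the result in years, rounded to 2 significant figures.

τ = M / F = 675000 / 361 = 1870 yr.

1900 yr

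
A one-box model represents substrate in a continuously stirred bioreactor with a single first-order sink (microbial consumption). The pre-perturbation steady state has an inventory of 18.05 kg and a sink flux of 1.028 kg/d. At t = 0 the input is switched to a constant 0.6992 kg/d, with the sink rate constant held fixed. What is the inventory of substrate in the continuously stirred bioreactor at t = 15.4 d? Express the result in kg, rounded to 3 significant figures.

14.7 kg

τ = M₀/F₀ = 18.05/1.028 = 17.56 d; rate constant k = 1/τ.
New steady state M_∞ = F₁/k = F₁·τ = 0.6992 × 17.56 = 12.277 kg.
M(t) = M_∞ + (M₀ − M_∞)·e^(−t/τ); t/τ = 15.4/17.56 = 0.8771, so e^(−t/τ) = 0.4160.
M(t) = 12.277 + 5.773 × 0.4160 = 14.678 kg.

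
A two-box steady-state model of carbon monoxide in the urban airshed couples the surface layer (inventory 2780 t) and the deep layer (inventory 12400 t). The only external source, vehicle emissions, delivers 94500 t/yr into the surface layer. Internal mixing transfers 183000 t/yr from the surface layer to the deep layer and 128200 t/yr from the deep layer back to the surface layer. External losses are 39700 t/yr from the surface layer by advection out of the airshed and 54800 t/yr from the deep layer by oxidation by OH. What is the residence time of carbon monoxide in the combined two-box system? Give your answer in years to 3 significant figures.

0.161 yr

Treat the two boxes together as one reservoir: the mixing fluxes between them are internal recycling, so τ = ΣM / Σ(external losses).
M_total = 2780 + 12400 = 15180 t.
ΣF_external_out = 39700 + 54800 = 94500 t/yr.
τ = M_total / ΣF_ext = 15180 / 94500 = 0.1606 yr.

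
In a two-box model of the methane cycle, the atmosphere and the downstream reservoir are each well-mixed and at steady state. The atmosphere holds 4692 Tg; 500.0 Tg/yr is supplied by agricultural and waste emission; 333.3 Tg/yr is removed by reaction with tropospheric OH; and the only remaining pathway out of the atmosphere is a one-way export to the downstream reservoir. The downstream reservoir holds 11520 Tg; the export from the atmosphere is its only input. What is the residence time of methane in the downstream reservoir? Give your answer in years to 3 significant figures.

Balance the atmosphere: ΣF_in = 500.00 Tg/yr.
Export to the downstream reservoir = ΣF_in − (333.3) = 166.70 Tg/yr.
At steady state the output of the downstream reservoir equals its input, 166.70 Tg/yr.
τ = M / F = 11520 / 166.70 = 69.11 yr.

69.1 yr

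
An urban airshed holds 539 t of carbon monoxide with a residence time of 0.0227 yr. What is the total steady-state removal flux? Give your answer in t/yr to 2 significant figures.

F = M / τ = 539 / 0.0227 = 23740 t/yr.

24000 t/yr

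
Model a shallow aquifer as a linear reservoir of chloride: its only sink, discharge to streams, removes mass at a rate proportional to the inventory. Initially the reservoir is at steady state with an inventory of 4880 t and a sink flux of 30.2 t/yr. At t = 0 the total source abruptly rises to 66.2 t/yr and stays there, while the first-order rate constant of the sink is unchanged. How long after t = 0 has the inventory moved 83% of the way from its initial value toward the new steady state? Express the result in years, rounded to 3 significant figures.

τ = M₀/F₀ = 4880/30.2 = 161.6 yr.
The remaining gap fraction is e^(−t/τ); 83% covered ⇒ e^(−t/τ) = 0.170.
t = −τ ln(0.170) = 161.6 × 1.772 = 286.3 yr.

286 yr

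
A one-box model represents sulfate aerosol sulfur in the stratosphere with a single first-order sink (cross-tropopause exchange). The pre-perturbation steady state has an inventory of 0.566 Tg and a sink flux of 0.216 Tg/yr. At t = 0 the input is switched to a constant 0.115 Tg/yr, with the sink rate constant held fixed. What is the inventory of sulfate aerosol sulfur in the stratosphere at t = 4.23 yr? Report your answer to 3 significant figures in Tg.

The sink rate constant is k = F₀/M₀ = 0.216/0.566 = 0.3816 yr⁻¹.
Solving dM/dt = F₁ − kM with M(0) = M₀ gives M(t) = F₁/k + (M₀ − F₁/k)·e^(−kt).
F₁/k = 0.115/0.3816 = 0.30134 Tg; kt = 0.3816 × 4.23 = 1.614, e^(−kt) = 0.1990.
M(4.23) = 0.30134 + (0.566 − 0.30134) × 0.1990 = 0.30134 + 0.05268 = 0.35402 Tg.

0.354 Tg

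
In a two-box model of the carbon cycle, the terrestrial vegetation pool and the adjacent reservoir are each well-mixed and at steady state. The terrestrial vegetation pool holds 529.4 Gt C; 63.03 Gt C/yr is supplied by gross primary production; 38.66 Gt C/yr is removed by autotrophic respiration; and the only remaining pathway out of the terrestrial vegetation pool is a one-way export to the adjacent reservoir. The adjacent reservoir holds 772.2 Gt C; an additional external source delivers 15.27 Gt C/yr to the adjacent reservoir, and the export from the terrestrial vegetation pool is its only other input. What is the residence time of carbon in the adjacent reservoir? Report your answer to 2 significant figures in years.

19 yr

Balance the terrestrial vegetation pool: ΣF_in = 63.030 Gt C/yr.
Export to the adjacent reservoir = ΣF_in − (38.66) = 24.370 Gt C/yr.
Total input to the adjacent reservoir = 24.370 + 15.27 = 39.640 Gt C/yr; at steady state this equals its total output.
τ = M / F = 772.2 / 39.640 = 19.48 yr.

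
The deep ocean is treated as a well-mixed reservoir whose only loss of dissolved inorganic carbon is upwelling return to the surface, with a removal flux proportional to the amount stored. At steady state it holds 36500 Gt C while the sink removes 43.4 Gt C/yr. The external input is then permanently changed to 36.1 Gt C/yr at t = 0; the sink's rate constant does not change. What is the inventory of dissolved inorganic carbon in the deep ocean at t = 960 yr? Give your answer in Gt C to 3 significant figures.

τ = M₀/F₀ = 36500/43.4 = 841.0 yr; rate constant k = 1/τ.
New steady state M_∞ = F₁/k = F₁·τ = 36.1 × 841.0 = 30361 Gt C.
M(t) = M_∞ + (M₀ − M_∞)·e^(−t/τ); t/τ = 960/841.0 = 1.141, so e^(−t/τ) = 0.3193.
M(t) = 30361 + 6139 × 0.3193 = 32321 Gt C.

32300 Gt C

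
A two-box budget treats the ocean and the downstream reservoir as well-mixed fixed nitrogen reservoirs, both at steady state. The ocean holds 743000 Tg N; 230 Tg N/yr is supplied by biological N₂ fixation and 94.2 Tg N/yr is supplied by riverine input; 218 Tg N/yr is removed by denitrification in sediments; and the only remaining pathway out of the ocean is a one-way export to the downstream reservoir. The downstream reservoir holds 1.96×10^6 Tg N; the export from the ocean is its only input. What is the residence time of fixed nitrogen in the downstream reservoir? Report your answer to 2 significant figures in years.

18000 yr

Balance the ocean: ΣF_in = 230 + 94.2 = 324.20 Tg N/yr.
Export to the downstream reservoir = ΣF_in − (218) = 106.20 Tg N/yr.
At steady state the output of the downstream reservoir equals its input, 106.20 Tg N/yr.
τ = M / F = 1.96×10^6 / 106.20 = 18460 yr.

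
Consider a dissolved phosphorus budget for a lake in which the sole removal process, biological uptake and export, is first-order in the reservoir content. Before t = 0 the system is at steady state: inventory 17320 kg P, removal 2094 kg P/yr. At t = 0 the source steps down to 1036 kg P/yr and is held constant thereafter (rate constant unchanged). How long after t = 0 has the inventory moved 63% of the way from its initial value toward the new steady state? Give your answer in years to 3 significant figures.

8.22 yr

τ = M₀/F₀ = 17320/2094 = 8.271 yr.
The remaining gap fraction is e^(−t/τ); 63% covered ⇒ e^(−t/τ) = 0.370.
t = −τ ln(0.370) = 8.271 × 0.9943 = 8.224 yr.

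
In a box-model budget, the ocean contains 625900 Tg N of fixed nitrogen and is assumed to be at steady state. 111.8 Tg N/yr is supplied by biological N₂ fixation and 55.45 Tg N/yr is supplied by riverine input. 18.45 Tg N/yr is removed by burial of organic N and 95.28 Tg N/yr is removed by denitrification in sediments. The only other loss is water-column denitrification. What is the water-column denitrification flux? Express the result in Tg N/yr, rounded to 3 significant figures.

At steady state ΣF_in = ΣF_out.
ΣF_in = 111.8 + 55.45 = 167.25 Tg N/yr.
Water-column denitrification flux = ΣF_in − (18.45 + 95.28) = 167.25 − 113.7 = 53.52 Tg N/yr.

53.5 Tg N/yr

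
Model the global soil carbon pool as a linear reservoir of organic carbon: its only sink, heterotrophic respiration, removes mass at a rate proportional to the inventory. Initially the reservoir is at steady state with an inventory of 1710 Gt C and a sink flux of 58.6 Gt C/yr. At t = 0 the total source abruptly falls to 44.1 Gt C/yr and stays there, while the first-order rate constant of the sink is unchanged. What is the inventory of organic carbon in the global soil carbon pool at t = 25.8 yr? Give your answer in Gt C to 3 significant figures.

1460 Gt C

τ = M₀/F₀ = 1710/58.6 = 29.18 yr; rate constant k = 1/τ.
New steady state M_∞ = F₁/k = F₁·τ = 44.1 × 29.18 = 1286.9 Gt C.
M(t) = M_∞ + (M₀ − M_∞)·e^(−t/τ); t/τ = 25.8/29.18 = 0.8841, so e^(−t/τ) = 0.4131.
M(t) = 1286.9 + 423.1 × 0.4131 = 1461.7 Gt C.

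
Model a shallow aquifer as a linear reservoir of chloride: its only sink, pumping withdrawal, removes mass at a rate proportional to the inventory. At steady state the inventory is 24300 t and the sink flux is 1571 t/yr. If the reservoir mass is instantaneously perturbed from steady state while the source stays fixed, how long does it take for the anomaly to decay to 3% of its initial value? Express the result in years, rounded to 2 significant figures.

For a linear reservoir the anomaly decays as exp(−t/τ) with τ = M/F = 24300/1571 = 15.47 yr.
exp(−t/τ) = 0.03 ⇒ t = −τ ln(0.03) = 15.47 × 3.507 = 54.24 yr.

54 yr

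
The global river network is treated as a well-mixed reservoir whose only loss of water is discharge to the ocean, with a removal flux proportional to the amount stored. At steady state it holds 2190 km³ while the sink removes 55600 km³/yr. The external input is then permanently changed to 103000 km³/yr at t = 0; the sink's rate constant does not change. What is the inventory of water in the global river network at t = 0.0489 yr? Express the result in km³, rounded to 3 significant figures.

3520 km³

Residence time τ = M₀/F₀ = 0.03939 yr. The eventual steady state is M_∞ = M₀·(F₁/F₀) = 2190 × 103000/55600 = 4057.0 km³.
The anomaly ΔM(t) = M(t) − M_∞ decays as ΔM₀·e^(−t/τ) with ΔM₀ = 2190 − 4057.0 = −1867 km³.
At t = 0.0489 yr, e^(−t/τ) = e^(−1.241) = 0.2890, so ΔM = −539.5 km³ and M = 4057.0 − 539.5 = 3517.5 km³.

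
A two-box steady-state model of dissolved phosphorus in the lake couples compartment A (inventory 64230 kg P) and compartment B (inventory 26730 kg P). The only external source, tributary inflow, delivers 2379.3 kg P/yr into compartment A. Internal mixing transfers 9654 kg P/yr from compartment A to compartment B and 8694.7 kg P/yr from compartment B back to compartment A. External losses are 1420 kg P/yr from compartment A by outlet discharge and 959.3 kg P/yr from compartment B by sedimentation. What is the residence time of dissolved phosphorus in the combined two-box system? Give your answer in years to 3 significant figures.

For the system as a whole, the A↔B exchange is internal and contributes nothing to the throughput; only the external sinks remove mass.
M_total = 64230 + 26730 = 90960 kg P.
ΣF_external_out = 1420 + 959.3 = 2379.3 kg P/yr.
τ = M_total / ΣF_ext = 90960 / 2379.3 = 38.23 yr.

38.2 yr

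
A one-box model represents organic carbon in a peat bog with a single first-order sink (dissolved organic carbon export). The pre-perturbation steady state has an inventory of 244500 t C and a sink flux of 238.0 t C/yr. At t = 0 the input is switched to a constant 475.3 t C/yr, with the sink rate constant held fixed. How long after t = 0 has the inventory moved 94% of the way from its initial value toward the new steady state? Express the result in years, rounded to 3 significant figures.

τ = M₀/F₀ = 244500/238.0 = 1027 yr.
The remaining gap fraction is e^(−t/τ); 94% covered ⇒ e^(−t/τ) = 0.0600.
t = −τ ln(0.0600) = 1027 × 2.813 = 2890 yr.

2890 yr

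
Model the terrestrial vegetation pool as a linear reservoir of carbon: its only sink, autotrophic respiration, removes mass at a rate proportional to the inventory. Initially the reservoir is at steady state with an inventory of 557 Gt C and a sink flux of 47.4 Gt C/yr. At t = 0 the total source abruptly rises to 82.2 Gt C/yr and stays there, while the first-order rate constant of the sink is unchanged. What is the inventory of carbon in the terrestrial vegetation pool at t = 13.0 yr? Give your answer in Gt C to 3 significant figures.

The sink rate constant is k = F₀/M₀ = 47.4/557 = 0.08510 yr⁻¹.
Solving dM/dt = F₁ − kM with M(0) = M₀ gives M(t) = F₁/k + (M₀ − F₁/k)·e^(−kt).
F₁/k = 82.2/0.08510 = 965.94 Gt C; kt = 0.08510 × 13.0 = 1.106, e^(−kt) = 0.3308.
M(13.0) = 965.94 + (557 − 965.94) × 0.3308 = 965.94 − 135.3 = 830.67 Gt C.

831 Gt C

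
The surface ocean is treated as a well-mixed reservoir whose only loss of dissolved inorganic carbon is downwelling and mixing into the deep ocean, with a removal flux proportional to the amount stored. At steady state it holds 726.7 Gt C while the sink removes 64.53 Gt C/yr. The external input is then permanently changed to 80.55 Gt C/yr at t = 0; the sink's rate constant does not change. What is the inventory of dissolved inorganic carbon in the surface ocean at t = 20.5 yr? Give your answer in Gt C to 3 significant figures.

878 Gt C

τ = M₀/F₀ = 726.7/64.53 = 11.26 yr; rate constant k = 1/τ.
New steady state M_∞ = F₁/k = F₁·τ = 80.55 × 11.26 = 907.11 Gt C.
M(t) = M_∞ + (M₀ − M_∞)·e^(−t/τ); t/τ = 20.5/11.26 = 1.820, so e^(−t/τ) = 0.1620.
M(t) = 907.11 − 180.4 × 0.1620 = 877.89 Gt C.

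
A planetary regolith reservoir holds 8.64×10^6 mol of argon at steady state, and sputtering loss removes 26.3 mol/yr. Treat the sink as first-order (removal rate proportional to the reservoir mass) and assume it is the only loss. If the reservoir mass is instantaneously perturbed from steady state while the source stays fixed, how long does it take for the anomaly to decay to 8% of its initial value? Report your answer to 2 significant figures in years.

For a linear reservoir the anomaly decays as exp(−t/τ) with τ = M/F = 8.64×10^6/26.3 = 328500 yr.
exp(−t/τ) = 0.08 ⇒ t = −τ ln(0.08) = 328500 × 2.526 = 829700 yr.

830000 yr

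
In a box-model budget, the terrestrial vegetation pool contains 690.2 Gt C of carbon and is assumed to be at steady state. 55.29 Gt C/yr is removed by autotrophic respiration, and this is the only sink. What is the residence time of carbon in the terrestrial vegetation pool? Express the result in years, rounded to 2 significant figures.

12 yr

τ = M / F = 690.2 / 55.29 = 12.48 yr.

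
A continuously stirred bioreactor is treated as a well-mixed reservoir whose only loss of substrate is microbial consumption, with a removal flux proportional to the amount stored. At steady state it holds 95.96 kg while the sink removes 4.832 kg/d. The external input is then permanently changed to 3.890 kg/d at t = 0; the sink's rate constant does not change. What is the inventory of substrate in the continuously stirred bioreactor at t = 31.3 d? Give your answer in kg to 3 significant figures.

81.1 kg

The sink rate constant is k = F₀/M₀ = 4.832/95.96 = 0.05035 d⁻¹.
Solving dM/dt = F₁ − kM with M(0) = M₀ gives M(t) = F₁/k + (M₀ − F₁/k)·e^(−kt).
F₁/k = 3.890/0.05035 = 77.253 kg; kt = 0.05035 × 31.3 = 1.576, e^(−kt) = 0.2068.
M(31.3) = 77.253 + (95.96 − 77.253) × 0.2068 = 77.253 + 3.868 = 81.121 kg.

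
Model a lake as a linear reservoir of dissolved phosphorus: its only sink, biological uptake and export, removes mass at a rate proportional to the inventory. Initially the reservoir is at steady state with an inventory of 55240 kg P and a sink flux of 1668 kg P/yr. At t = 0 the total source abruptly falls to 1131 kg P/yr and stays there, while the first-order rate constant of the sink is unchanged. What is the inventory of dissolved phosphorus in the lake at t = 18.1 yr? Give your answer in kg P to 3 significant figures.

Residence time τ = M₀/F₀ = 33.12 yr. The eventual steady state is M_∞ = M₀·(F₁/F₀) = 55240 × 1131/1668 = 37456 kg P.
The anomaly ΔM(t) = M(t) − M_∞ decays as ΔM₀·e^(−t/τ) with ΔM₀ = 55240 − 37456 = 17780 kg P.
At t = 18.1 yr, e^(−t/τ) = e^(−0.5465) = 0.5790, so ΔM = 10300 kg P and M = 37456 + 10300 = 47752 kg P.

47800 kg P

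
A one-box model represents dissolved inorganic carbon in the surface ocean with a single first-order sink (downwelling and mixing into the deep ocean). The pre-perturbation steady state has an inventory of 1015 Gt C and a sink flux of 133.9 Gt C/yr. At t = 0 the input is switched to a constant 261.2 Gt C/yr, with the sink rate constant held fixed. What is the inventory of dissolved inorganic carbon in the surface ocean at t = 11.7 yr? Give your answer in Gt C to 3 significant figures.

τ = M₀/F₀ = 1015/133.9 = 7.580 yr; rate constant k = 1/τ.
New steady state M_∞ = F₁/k = F₁·τ = 261.2 × 7.580 = 1980.0 Gt C.
M(t) = M_∞ + (M₀ − M_∞)·e^(−t/τ); t/τ = 11.7/7.580 = 1.543, so e^(−t/τ) = 0.2136.
M(t) = 1980.0 − 965.0 × 0.2136 = 1773.8 Gt C.

1770 Gt C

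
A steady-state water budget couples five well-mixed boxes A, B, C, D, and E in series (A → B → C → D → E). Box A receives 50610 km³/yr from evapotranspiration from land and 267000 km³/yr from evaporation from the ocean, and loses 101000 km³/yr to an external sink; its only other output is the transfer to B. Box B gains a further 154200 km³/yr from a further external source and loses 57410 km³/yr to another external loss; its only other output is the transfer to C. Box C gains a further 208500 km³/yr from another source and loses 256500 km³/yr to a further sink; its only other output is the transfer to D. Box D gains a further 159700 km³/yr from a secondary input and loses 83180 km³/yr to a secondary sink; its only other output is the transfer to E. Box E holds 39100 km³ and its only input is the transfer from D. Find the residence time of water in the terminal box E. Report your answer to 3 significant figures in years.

0.114 yr

Box A: F(A→B) = (50610 + 267000) − 101000 = 216610 km³/yr.
Box B: F(B→C) = (216610 + 154200) − 57410 = 313400 km³/yr.
Box C: F(C→D) = (313400 + 208500) − 256500 = 265400 km³/yr.
Box D: F(D→E) = (265400 + 159700) − 83180 = 341920 km³/yr.
Box E throughput = its input = 341920 km³/yr; τ = 39100 / 341920 = 0.1144 yr.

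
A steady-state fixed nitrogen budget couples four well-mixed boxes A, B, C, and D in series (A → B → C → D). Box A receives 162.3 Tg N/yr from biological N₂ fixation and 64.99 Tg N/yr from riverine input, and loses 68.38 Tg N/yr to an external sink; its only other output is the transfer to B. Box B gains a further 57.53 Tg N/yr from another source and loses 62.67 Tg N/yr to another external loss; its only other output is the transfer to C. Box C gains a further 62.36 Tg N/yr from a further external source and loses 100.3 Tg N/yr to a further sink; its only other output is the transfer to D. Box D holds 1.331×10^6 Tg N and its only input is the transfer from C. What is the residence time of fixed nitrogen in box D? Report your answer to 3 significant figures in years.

Box A: F(A→B) = (162.3 + 64.99) − 68.38 = 158.91 Tg N/yr.
Box B: F(B→C) = (158.91 + 57.53) − 62.67 = 153.77 Tg N/yr.
Box C: F(C→D) = (153.77 + 62.36) − 100.3 = 115.83 Tg N/yr.
Box D throughput = its input = 115.83 Tg N/yr; τ = 1.331×10^6 / 115.83 = 11490 yr.

11500 yr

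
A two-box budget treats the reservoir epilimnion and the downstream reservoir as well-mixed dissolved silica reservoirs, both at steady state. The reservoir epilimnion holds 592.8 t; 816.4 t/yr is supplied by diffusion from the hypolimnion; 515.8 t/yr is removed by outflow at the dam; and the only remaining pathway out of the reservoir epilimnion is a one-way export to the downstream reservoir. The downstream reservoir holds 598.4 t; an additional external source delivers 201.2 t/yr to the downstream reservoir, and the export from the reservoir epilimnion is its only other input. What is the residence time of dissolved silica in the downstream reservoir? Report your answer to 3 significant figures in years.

Balance the reservoir epilimnion: ΣF_in = 816.40 t/yr.
Export to the downstream reservoir = ΣF_in − (515.8) = 300.60 t/yr.
Total input to the downstream reservoir = 300.60 + 201.2 = 501.80 t/yr; at steady state this equals its total output.
τ = M / F = 598.4 / 501.80 = 1.193 yr.

1.19 yr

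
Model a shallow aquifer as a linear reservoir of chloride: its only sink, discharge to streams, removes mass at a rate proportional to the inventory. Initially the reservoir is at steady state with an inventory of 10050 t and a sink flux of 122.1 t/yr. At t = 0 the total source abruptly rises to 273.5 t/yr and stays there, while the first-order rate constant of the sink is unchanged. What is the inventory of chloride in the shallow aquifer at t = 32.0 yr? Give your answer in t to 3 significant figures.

The sink rate constant is k = F₀/M₀ = 122.1/10050 = 0.01215 yr⁻¹.
Solving dM/dt = F₁ − kM with M(0) = M₀ gives M(t) = F₁/k + (M₀ − F₁/k)·e^(−kt).
F₁/k = 273.5/0.01215 = 22512 t; kt = 0.01215 × 32.0 = 0.3888, e^(−kt) = 0.6779.
M(32.0) = 22512 + (10050 − 22512) × 0.6779 = 22512 − 8448 = 14064 t.

14100 t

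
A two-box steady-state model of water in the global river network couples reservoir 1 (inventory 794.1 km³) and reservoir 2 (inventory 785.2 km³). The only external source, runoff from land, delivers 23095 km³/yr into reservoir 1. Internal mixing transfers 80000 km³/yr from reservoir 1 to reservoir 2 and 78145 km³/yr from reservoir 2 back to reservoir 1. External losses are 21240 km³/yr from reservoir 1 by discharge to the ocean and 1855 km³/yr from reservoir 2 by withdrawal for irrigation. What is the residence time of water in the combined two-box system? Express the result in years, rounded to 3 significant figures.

Residence time in the combined system uses the total inventory and the total *external* removal — internal exchanges between the two boxes cancel.
M_total = 794.1 + 785.2 = 1579.3 km³.
ΣF_external_out = 21240 + 1855 = 23095 km³/yr.
τ = M_total / ΣF_ext = 1579.3 / 23095 = 0.06838 yr.

0.0684 yr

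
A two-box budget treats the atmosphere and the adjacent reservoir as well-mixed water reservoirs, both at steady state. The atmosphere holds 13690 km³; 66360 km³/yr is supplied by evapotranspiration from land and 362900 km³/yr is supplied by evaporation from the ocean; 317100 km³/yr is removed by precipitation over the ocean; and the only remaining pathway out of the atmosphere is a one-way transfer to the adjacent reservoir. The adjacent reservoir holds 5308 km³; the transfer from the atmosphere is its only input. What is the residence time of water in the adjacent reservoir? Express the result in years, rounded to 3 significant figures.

0.0473 yr

Balance the atmosphere: ΣF_in = 66360 + 362900 = 429260 km³/yr.
Transfer to the adjacent reservoir = ΣF_in − (317100) = 112160 km³/yr.
At steady state the output of the adjacent reservoir equals its input, 112160 km³/yr.
τ = M / F = 5308 / 112160 = 0.04733 yr.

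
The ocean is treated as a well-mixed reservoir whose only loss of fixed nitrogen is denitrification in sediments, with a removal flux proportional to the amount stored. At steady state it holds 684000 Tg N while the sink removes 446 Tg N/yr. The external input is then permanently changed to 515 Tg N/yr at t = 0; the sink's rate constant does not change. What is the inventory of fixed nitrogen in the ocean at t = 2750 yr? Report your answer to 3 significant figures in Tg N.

Residence time τ = M₀/F₀ = 1534 yr. The eventual steady state is M_∞ = M₀·(F₁/F₀) = 684000 × 515/446 = 789820 Tg N.
The anomaly ΔM(t) = M(t) − M_∞ decays as ΔM₀·e^(−t/τ) with ΔM₀ = 684000 − 789820 = −105800 Tg N.
At t = 2750 yr, e^(−t/τ) = e^(−1.793) = 0.1664, so ΔM = −17610 Tg N and M = 789820 − 17610 = 772210 Tg N.

772000 Tg N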